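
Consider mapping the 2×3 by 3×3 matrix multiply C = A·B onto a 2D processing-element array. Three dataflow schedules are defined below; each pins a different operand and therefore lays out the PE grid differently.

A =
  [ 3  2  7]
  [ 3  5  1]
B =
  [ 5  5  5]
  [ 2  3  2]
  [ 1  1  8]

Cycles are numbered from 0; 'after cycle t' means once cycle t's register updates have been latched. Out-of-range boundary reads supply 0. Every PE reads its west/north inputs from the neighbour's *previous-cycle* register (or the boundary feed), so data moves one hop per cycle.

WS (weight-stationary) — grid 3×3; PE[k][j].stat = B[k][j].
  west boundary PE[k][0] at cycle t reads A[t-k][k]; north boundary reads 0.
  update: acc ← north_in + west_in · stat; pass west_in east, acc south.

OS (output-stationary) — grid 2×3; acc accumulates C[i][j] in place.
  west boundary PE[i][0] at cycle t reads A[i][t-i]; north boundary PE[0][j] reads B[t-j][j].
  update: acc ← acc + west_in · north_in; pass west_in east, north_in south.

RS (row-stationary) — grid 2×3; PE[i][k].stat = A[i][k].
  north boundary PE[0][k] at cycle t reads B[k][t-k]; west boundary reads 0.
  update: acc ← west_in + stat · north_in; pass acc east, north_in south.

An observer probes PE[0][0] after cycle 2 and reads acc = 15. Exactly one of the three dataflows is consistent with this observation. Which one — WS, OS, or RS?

WS [3×3] PE[0][0] across cycles:
  cycle 0: PE[0][0] → acc 15, east 3, south 15
  cycle 1: PE[0][0] → acc 15, east 3, south 15
  cycle 2: PE[0][0] → acc 0, east 0, south 0
OS [2×3] PE[0][0] across cycles:
  cycle 0: PE[0][0] → acc 15, east 3, south 5
  cycle 1: PE[0][0] → acc 19, east 2, south 2
  cycle 2: PE[0][0] → acc 26, east 7, south 1
RS [2×3] PE[0][0] across cycles:
  cycle 0: PE[0][0] → acc 15, east 15, south 5
  cycle 1: PE[0][0] → acc 15, east 15, south 5
  cycle 2: PE[0][0] → acc 15, east 15, south 5

dataflow = RS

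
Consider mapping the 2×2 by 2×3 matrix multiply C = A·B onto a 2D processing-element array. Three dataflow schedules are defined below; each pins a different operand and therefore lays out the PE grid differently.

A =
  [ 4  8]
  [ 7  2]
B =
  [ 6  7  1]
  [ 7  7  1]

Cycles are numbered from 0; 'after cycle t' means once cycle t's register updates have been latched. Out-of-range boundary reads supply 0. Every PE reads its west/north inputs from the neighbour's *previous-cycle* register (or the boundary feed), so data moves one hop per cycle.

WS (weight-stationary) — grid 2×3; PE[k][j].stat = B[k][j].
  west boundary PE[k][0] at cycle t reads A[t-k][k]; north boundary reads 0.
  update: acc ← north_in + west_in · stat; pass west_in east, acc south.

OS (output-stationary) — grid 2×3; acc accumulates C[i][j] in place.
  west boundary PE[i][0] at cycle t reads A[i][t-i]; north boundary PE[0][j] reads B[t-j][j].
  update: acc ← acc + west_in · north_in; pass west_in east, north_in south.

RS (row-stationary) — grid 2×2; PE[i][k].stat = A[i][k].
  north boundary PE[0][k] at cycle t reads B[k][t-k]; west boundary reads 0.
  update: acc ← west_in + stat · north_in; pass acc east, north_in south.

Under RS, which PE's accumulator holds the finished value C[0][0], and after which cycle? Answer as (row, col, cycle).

RS: C[0][0] accumulates in PE[0][1]:
  [0] (0,1) acc=0 (h:0 v:0)
  [1] (0,1) acc=80 (h:80 v:7)

(row, col, cycle) = (0, 1, 1)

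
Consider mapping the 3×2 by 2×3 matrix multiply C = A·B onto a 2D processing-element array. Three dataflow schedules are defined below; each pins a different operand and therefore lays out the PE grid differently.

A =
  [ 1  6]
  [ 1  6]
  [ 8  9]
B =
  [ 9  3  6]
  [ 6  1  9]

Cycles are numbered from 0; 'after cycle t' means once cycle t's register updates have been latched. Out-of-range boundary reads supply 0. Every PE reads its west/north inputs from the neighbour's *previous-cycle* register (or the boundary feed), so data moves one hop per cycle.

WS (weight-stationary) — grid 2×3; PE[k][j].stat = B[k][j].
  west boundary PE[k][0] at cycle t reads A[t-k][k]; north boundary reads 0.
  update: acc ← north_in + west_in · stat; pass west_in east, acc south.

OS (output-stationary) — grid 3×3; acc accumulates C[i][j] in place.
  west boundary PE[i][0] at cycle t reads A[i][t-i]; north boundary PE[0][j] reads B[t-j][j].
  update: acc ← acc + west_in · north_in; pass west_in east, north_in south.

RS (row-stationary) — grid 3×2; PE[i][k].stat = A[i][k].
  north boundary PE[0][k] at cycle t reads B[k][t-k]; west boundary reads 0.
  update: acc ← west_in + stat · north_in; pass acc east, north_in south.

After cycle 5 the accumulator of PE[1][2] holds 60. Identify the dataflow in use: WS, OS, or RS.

Under WS (2×3), PE[1][2]:
  cycle 0: PE[1][2] → acc 0, east 0, south 0
  cycle 1: PE[1][2] → acc 0, east 0, south 0
  cycle 2: PE[1][2] → acc 0, east 0, south 0
  cycle 3: PE[1][2] → acc 60, east 6, south 60
  cycle 4: PE[1][2] → acc 60, east 6, south 60
  cycle 5: PE[1][2] → acc 129, east 9, south 129
Under OS (3×3), PE[1][2]:
  cycle 0: PE[1][2] → acc 0, east 0, south 0
  cycle 1: PE[1][2] → acc 0, east 0, south 0
  cycle 2: PE[1][2] → acc 0, east 0, south 0
  cycle 3: PE[1][2] → acc 6, east 1, south 6
  cycle 4: PE[1][2] → acc 60, east 6, south 9
  cycle 5: PE[1][2] → acc 60, east 0, south 0
— RS: 3×2 array has no PE[1][2].

dataflow = OS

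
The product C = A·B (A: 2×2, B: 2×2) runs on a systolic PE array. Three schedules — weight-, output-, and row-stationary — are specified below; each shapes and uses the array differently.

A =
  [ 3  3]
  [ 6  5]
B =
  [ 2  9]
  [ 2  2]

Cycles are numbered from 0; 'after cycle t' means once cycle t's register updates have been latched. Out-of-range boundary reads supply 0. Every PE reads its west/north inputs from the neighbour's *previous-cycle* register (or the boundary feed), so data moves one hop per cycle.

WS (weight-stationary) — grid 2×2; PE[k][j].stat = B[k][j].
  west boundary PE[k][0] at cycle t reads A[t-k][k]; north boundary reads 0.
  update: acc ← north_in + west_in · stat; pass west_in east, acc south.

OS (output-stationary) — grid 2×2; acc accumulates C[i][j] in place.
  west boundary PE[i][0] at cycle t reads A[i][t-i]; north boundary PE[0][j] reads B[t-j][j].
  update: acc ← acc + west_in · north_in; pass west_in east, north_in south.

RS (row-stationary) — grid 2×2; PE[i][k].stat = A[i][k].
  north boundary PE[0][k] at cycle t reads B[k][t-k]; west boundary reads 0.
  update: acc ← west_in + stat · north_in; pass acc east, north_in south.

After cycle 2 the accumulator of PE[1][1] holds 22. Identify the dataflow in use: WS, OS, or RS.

dataflow = RS

— WS: 2×2; PE[1][1] trace:
  t=0 PE[1][1]: acc=0 h=0 v=0
  t=1 PE[1][1]: acc=0 h=0 v=0
  t=2 PE[1][1]: acc=33 h=3 v=33
— OS: 2×2; PE[1][1] trace:
  t=0 PE[1][1]: acc=0 h=0 v=0
  t=1 PE[1][1]: acc=0 h=0 v=0
  t=2 PE[1][1]: acc=54 h=6 v=9
— RS: 2×2; PE[1][1] trace:
  t=0 PE[1][1]: acc=0 h=0 v=0
  t=1 PE[1][1]: acc=0 h=0 v=0
  t=2 PE[1][1]: acc=22 h=22 v=2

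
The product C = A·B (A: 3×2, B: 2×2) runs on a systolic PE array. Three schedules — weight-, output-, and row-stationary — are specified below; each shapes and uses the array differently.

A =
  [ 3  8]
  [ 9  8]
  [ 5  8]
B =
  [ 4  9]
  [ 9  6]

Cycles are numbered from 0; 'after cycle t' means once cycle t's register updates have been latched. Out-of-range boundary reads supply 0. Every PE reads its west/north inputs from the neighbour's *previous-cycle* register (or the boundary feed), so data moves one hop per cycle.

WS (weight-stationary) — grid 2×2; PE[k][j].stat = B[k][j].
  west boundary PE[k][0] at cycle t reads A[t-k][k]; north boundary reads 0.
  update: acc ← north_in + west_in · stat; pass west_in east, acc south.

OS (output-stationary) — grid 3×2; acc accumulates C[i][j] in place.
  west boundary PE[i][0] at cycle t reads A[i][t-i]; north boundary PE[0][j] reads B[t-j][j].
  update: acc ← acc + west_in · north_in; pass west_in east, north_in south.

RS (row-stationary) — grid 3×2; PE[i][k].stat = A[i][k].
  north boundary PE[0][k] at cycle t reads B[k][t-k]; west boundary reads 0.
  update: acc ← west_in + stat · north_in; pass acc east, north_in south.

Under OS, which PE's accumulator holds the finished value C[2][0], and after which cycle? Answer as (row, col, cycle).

(row, col, cycle) = (2, 0, 3)

OS: C[2][0] accumulates in PE[2][0]:
  step 0 · PE2,0: acc=0; fwd→0 fwd↓0
  step 1 · PE2,0: acc=0; fwd→0 fwd↓0
  step 2 · PE2,0: acc=20; fwd→5 fwd↓4
  step 3 · PE2,0: acc=92; fwd→8 fwd↓9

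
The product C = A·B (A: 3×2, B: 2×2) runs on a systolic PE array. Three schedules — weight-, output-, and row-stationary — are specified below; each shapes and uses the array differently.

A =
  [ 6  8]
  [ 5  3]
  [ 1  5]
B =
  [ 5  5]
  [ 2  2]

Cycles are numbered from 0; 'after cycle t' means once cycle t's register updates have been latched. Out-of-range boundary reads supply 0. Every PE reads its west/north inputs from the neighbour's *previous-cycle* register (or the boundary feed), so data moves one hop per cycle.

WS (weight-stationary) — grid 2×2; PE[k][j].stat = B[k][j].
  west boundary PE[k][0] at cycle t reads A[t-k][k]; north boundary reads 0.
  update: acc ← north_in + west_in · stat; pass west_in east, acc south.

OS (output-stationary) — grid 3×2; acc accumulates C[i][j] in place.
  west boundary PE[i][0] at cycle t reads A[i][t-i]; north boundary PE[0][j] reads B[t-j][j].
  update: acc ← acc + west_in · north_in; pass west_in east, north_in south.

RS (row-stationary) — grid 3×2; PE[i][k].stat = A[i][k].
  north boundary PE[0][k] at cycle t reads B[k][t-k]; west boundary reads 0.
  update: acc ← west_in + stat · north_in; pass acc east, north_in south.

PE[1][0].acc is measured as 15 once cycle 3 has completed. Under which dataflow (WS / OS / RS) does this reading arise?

dataflow = WS

— WS: 2×2; PE[1][0] trace:
  @0  [1,0]  acc 0  |  →0  ↓0
  @1  [1,0]  acc 46  |  →8  ↓46
  @2  [1,0]  acc 31  |  →3  ↓31
  @3  [1,0]  acc 15  |  →5  ↓15
— OS: 3×2; PE[1][0] trace:
  @0  [1,0]  acc 0  |  →0  ↓0
  @1  [1,0]  acc 25  |  →5  ↓5
  @2  [1,0]  acc 31  |  →3  ↓2
  @3  [1,0]  acc 31  |  →0  ↓0
— RS: 3×2; PE[1][0] trace:
  @0  [1,0]  acc 0  |  →0  ↓0
  @1  [1,0]  acc 25  |  →25  ↓5
  @2  [1,0]  acc 25  |  →25  ↓5
  @3  [1,0]  acc 0  |  →0  ↓0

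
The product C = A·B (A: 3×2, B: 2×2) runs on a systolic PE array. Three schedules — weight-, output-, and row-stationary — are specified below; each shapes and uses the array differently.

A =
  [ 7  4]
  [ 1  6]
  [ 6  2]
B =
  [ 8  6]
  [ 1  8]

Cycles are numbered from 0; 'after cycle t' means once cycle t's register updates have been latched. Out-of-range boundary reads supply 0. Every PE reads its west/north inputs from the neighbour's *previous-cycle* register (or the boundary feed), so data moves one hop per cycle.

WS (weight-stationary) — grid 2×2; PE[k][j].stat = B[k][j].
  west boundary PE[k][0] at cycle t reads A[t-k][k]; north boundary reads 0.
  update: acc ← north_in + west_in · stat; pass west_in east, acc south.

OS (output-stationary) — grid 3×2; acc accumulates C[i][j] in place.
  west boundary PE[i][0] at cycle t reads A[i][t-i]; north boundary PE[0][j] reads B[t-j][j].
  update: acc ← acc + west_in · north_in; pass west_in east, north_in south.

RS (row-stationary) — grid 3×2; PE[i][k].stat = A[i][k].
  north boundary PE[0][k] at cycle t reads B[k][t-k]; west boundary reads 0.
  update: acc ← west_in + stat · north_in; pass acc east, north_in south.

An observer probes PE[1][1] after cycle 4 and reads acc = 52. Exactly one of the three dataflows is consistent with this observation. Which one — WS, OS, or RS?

WS [2×2] PE[1][1] across cycles:
  [0] (1,1) acc=0 (h:0 v:0)
  [1] (1,1) acc=0 (h:0 v:0)
  [2] (1,1) acc=74 (h:4 v:74)
  [3] (1,1) acc=54 (h:6 v:54)
  [4] (1,1) acc=52 (h:2 v:52)
OS [3×2] PE[1][1] across cycles:
  [0] (1,1) acc=0 (h:0 v:0)
  [1] (1,1) acc=0 (h:0 v:0)
  [2] (1,1) acc=6 (h:1 v:6)
  [3] (1,1) acc=54 (h:6 v:8)
  [4] (1,1) acc=54 (h:0 v:0)
RS [3×2] PE[1][1] across cycles:
  [0] (1,1) acc=0 (h:0 v:0)
  [1] (1,1) acc=0 (h:0 v:0)
  [2] (1,1) acc=14 (h:14 v:1)
  [3] (1,1) acc=54 (h:54 v:8)
  [4] (1,1) acc=0 (h:0 v:0)

dataflow = WS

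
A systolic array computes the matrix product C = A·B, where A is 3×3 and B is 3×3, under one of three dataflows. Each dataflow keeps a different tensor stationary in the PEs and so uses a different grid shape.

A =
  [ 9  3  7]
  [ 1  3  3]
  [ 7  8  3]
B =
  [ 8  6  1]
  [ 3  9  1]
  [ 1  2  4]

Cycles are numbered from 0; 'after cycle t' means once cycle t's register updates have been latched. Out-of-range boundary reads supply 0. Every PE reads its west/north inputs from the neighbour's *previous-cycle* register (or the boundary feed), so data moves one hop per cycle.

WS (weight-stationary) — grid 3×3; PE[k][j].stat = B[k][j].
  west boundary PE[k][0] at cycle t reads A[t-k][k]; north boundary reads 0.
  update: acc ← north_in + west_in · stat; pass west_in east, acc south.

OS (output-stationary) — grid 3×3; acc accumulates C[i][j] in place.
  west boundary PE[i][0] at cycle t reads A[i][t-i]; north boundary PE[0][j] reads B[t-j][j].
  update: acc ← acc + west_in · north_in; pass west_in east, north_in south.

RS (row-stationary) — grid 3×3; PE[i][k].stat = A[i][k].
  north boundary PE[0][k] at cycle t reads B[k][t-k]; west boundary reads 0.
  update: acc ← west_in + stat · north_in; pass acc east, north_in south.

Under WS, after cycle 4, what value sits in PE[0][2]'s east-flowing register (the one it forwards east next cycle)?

register = 7

WS on a 3×3 grid — tracing PE[0][2] and its feeders:
  c0 r0c1: 0 / 0 / 0
  c0 r0c2: 0 / 0 / 0
  c1 r0c1: 54 / 9 / 54
  c1 r0c2: 0 / 0 / 0
  c2 r0c1: 6 / 1 / 6
  c2 r0c2: 9 / 9 / 9
  c3 r0c1: 42 / 7 / 42
  c3 r0c2: 1 / 1 / 1
  c4 r0c1: 0 / 0 / 0
  c4 r0c2: 7 / 7 / 7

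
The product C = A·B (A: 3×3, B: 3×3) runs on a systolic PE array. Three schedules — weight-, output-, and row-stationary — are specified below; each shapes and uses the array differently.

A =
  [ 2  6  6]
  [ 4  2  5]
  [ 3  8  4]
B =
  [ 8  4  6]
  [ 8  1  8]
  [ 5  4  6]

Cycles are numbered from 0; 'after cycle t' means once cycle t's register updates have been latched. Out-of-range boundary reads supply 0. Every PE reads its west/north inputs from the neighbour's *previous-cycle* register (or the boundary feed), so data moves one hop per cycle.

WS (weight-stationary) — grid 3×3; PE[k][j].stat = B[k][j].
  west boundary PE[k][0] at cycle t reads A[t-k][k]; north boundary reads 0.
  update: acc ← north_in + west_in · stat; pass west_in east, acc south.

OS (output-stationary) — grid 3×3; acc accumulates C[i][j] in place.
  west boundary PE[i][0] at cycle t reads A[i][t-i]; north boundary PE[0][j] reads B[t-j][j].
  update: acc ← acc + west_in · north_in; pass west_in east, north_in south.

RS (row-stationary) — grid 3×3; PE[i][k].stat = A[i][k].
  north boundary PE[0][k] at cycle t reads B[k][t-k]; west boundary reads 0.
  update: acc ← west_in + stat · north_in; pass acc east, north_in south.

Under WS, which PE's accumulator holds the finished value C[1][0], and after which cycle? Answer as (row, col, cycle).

Under WS, C[1][0] lands at PE[2][0]:
  [0] (2,0) acc=0 (h:0 v:0)
  [1] (2,0) acc=0 (h:0 v:0)
  [2] (2,0) acc=94 (h:6 v:94)
  [3] (2,0) acc=73 (h:5 v:73)

(row, col, cycle) = (2, 0, 3)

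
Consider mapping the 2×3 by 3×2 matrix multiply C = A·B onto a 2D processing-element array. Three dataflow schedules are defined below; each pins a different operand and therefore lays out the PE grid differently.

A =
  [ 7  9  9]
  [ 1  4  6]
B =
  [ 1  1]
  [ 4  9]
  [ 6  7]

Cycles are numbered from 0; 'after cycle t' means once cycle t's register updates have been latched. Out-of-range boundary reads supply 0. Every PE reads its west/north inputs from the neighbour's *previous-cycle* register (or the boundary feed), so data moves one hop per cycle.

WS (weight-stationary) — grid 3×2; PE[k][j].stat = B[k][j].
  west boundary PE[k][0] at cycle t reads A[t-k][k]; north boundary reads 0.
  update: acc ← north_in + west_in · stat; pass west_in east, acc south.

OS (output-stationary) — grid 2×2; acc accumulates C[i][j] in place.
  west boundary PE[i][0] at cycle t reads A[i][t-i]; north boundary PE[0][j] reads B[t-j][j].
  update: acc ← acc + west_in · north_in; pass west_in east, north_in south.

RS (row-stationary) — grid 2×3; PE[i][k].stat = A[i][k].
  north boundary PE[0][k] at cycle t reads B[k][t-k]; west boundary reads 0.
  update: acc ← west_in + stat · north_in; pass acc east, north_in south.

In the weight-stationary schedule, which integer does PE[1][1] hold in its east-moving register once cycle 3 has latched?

register = 4

WS 3×2: PE[1][1] cycle-by-cycle (with neighbour feeds):
  after 0 — PE[0][1] acc=0, pass-E 0, pass-S 0
  after 0 — PE[1][0] acc=0, pass-E 0, pass-S 0
  after 0 — PE[1][1] acc=0, pass-E 0, pass-S 0
  after 1 — PE[0][1] acc=7, pass-E 7, pass-S 7
  after 1 — PE[1][0] acc=43, pass-E 9, pass-S 43
  after 1 — PE[1][1] acc=0, pass-E 0, pass-S 0
  after 2 — PE[0][1] acc=1, pass-E 1, pass-S 1
  after 2 — PE[1][0] acc=17, pass-E 4, pass-S 17
  after 2 — PE[1][1] acc=88, pass-E 9, pass-S 88
  after 3 — PE[0][1] acc=0, pass-E 0, pass-S 0
  after 3 — PE[1][0] acc=0, pass-E 0, pass-S 0
  after 3 — PE[1][1] acc=37, pass-E 4, pass-S 37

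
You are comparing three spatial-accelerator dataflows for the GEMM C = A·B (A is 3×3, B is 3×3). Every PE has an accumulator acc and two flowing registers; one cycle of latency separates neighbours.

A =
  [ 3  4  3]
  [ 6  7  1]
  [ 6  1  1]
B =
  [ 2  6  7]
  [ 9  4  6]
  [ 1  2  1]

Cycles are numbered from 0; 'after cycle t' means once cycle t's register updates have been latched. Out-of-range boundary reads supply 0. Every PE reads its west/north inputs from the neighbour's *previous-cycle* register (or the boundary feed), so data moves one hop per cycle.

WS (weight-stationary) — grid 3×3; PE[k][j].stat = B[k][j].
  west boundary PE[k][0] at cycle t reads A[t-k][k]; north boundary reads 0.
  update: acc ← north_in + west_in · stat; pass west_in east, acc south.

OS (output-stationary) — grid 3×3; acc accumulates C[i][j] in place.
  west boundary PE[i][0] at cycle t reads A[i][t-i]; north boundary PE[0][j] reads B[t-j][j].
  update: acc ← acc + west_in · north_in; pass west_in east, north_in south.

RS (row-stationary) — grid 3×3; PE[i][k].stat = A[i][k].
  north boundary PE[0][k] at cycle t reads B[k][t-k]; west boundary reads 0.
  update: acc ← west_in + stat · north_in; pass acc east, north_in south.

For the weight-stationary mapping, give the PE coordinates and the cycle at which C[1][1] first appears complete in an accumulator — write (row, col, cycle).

WS: C[1][1] accumulates in PE[2][1]:
  0: (2,1).acc=0  regs=<0,0>
  1: (2,1).acc=0  regs=<0,0>
  2: (2,1).acc=0  regs=<0,0>
  3: (2,1).acc=40  regs=<3,40>
  4: (2,1).acc=66  regs=<1,66>

(row, col, cycle) = (2, 1, 4)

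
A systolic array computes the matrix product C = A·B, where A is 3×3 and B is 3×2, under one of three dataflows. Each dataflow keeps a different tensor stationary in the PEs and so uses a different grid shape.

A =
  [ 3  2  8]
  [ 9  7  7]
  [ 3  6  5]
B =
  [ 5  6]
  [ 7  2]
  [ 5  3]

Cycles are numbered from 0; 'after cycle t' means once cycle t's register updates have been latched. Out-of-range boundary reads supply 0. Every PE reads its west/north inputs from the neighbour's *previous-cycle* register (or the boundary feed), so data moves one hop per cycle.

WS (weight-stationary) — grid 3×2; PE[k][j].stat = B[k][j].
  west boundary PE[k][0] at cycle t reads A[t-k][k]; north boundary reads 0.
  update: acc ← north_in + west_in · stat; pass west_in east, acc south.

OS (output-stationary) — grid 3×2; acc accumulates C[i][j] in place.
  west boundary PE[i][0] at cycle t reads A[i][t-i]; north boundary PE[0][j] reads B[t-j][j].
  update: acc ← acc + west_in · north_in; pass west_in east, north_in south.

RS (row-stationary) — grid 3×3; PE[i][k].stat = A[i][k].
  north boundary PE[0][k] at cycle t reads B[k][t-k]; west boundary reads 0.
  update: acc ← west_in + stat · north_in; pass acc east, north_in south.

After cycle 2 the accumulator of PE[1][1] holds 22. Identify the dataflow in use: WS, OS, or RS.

dataflow = WS

WS (3×2 grid), PE[1][1]:
  after 0 — PE[1][1] acc=0, pass-E 0, pass-S 0
  after 1 — PE[1][1] acc=0, pass-E 0, pass-S 0
  after 2 — PE[1][1] acc=22, pass-E 2, pass-S 22
OS (3×2 grid), PE[1][1]:
  after 0 — PE[1][1] acc=0, pass-E 0, pass-S 0
  after 1 — PE[1][1] acc=0, pass-E 0, pass-S 0
  after 2 — PE[1][1] acc=54, pass-E 9, pass-S 6
RS (3×3 grid), PE[1][1]:
  after 0 — PE[1][1] acc=0, pass-E 0, pass-S 0
  after 1 — PE[1][1] acc=0, pass-E 0, pass-S 0
  after 2 — PE[1][1] acc=94, pass-E 94, pass-S 7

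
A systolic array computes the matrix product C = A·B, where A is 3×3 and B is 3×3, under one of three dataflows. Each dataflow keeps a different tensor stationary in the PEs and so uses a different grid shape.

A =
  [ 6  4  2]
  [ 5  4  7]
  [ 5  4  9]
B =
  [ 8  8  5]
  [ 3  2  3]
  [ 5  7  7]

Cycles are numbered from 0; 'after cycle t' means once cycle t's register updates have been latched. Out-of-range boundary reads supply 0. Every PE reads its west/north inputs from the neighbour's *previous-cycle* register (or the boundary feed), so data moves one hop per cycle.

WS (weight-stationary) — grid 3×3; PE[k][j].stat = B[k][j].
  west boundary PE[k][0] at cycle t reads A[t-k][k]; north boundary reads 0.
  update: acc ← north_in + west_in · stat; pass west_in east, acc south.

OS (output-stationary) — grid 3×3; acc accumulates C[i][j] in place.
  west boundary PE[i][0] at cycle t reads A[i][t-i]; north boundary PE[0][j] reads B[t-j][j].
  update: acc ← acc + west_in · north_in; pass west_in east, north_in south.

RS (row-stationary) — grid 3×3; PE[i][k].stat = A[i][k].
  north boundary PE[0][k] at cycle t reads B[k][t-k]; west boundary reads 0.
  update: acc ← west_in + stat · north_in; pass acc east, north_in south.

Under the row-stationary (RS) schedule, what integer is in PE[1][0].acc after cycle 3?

PE[1][0].acc = 25

RS 3×3: PE[1][0] cycle-by-cycle (with neighbour feeds):
  step 0 · PE0,0: acc=48; fwd→48 fwd↓8
  step 0 · PE1,0: acc=0; fwd→0 fwd↓0
  step 1 · PE0,0: acc=48; fwd→48 fwd↓8
  step 1 · PE1,0: acc=40; fwd→40 fwd↓8
  step 2 · PE0,0: acc=30; fwd→30 fwd↓5
  step 2 · PE1,0: acc=40; fwd→40 fwd↓8
  step 3 · PE0,0: acc=0; fwd→0 fwd↓0
  step 3 · PE1,0: acc=25; fwd→25 fwd↓5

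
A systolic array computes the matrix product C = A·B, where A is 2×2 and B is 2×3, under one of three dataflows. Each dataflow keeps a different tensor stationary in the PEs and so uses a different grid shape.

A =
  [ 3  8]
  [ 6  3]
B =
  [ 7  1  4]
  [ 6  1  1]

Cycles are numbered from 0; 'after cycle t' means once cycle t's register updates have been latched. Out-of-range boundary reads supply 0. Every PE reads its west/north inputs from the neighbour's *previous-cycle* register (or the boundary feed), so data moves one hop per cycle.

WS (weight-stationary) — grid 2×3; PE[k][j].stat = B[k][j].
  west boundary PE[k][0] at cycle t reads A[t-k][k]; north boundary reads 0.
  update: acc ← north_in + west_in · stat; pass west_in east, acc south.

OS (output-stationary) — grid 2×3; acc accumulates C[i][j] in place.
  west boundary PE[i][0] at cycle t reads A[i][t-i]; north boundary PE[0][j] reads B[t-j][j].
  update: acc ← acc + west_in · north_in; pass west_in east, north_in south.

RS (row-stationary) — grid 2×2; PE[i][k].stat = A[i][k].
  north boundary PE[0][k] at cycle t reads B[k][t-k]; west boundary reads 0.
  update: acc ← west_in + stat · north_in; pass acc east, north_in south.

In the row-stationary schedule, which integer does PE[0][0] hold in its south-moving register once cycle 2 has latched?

register = 4

Tracing RS — 2×2 array, target PE[0][0]:
  0: (0,0).acc=21  regs=<21,7>
  1: (0,0).acc=3  regs=<3,1>
  2: (0,0).acc=12  regs=<12,4>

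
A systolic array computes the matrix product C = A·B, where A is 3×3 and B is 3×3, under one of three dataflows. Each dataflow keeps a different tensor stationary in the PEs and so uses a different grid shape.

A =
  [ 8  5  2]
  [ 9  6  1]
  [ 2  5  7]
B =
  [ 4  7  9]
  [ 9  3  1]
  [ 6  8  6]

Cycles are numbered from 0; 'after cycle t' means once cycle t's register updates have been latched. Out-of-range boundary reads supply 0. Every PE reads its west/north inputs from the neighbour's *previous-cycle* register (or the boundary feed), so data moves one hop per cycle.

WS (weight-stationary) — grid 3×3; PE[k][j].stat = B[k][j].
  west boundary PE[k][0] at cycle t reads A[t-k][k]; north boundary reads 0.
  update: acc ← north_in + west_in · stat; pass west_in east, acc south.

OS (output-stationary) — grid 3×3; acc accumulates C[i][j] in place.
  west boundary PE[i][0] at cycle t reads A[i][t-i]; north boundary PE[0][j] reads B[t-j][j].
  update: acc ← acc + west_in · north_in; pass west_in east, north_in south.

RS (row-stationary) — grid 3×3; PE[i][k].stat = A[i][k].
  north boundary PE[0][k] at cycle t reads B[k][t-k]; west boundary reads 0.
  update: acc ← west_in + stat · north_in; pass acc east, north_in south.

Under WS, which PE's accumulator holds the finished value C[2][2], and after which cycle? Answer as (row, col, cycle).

WS — PE[2][2] is where C[2][2] collects:
  after 0 — PE[2][2] acc=0, pass-E 0, pass-S 0
  after 1 — PE[2][2] acc=0, pass-E 0, pass-S 0
  after 2 — PE[2][2] acc=0, pass-E 0, pass-S 0
  after 3 — PE[2][2] acc=0, pass-E 0, pass-S 0
  after 4 — PE[2][2] acc=89, pass-E 2, pass-S 89
  after 5 — PE[2][2] acc=93, pass-E 1, pass-S 93
  after 6 — PE[2][2] acc=65, pass-E 7, pass-S 65

(row, col, cycle) = (2, 2, 6)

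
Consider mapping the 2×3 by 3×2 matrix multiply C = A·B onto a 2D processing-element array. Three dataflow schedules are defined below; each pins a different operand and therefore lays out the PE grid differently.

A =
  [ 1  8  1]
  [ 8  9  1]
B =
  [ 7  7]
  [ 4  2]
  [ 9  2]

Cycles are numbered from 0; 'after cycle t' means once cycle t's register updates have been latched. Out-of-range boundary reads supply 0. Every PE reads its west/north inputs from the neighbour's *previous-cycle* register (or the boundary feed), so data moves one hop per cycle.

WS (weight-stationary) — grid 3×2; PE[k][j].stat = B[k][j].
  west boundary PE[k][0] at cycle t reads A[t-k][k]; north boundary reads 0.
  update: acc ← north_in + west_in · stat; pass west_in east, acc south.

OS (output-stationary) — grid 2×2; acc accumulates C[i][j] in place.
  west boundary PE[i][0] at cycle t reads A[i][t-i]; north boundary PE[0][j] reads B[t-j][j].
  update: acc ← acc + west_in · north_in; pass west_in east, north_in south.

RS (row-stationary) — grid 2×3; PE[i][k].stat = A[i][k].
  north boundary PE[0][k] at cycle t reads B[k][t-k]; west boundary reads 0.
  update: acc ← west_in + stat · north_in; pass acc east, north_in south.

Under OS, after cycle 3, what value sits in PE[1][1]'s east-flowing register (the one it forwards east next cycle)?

OS (2×2). Following PE[1][1] plus its west/north inputs:
  [0] (0,1) acc=0 (h:0 v:0)
  [0] (1,0) acc=0 (h:0 v:0)
  [0] (1,1) acc=0 (h:0 v:0)
  [1] (0,1) acc=7 (h:1 v:7)
  [1] (1,0) acc=56 (h:8 v:7)
  [1] (1,1) acc=0 (h:0 v:0)
  [2] (0,1) acc=23 (h:8 v:2)
  [2] (1,0) acc=92 (h:9 v:4)
  [2] (1,1) acc=56 (h:8 v:7)
  [3] (0,1) acc=25 (h:1 v:2)
  [3] (1,0) acc=101 (h:1 v:9)
  [3] (1,1) acc=74 (h:9 v:2)

register = 9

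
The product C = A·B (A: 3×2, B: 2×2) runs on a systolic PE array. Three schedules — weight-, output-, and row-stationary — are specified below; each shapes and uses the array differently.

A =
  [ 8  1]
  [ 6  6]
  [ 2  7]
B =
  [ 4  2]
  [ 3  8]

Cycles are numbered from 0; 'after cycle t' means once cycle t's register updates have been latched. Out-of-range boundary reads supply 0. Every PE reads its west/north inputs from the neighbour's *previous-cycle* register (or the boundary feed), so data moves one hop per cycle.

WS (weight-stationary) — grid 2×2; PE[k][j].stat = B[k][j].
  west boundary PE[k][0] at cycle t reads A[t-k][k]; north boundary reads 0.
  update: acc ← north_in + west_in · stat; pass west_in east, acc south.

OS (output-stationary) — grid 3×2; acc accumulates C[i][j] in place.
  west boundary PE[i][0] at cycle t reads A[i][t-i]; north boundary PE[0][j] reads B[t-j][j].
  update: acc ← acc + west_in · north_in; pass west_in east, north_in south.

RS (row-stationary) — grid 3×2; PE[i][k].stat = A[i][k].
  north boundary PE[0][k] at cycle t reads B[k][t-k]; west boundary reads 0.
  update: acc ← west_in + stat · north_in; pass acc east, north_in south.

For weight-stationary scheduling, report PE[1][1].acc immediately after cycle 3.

Tracing WS — 2×2 array, target PE[1][1]:
  [0] (0,1) acc=0 (h:0 v:0)
  [0] (1,0) acc=0 (h:0 v:0)
  [0] (1,1) acc=0 (h:0 v:0)
  [1] (0,1) acc=16 (h:8 v:16)
  [1] (1,0) acc=35 (h:1 v:35)
  [1] (1,1) acc=0 (h:0 v:0)
  [2] (0,1) acc=12 (h:6 v:12)
  [2] (1,0) acc=42 (h:6 v:42)
  [2] (1,1) acc=24 (h:1 v:24)
  [3] (0,1) acc=4 (h:2 v:4)
  [3] (1,0) acc=29 (h:7 v:29)
  [3] (1,1) acc=60 (h:6 v:60)

PE[1][1].acc = 60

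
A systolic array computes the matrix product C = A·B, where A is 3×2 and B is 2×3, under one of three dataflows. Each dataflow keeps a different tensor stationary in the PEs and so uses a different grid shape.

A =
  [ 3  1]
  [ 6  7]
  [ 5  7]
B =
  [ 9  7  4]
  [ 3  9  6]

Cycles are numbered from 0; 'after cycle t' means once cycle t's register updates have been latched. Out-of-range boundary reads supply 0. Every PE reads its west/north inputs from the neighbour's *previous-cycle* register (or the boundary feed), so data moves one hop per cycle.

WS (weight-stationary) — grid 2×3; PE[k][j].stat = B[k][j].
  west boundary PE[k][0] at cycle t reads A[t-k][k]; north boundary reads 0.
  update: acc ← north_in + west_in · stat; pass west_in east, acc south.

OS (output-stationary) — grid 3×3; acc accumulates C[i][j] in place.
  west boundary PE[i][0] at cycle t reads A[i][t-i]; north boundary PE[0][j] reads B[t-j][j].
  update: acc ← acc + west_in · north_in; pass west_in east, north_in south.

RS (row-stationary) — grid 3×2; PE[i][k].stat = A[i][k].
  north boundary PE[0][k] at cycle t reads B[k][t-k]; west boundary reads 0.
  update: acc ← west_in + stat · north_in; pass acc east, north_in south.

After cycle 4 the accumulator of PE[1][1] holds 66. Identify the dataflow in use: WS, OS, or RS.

dataflow = RS

Under WS (2×3), PE[1][1]:
  t=0 PE[1][1]: acc=0 h=0 v=0
  t=1 PE[1][1]: acc=0 h=0 v=0
  t=2 PE[1][1]: acc=30 h=1 v=30
  t=3 PE[1][1]: acc=105 h=7 v=105
  t=4 PE[1][1]: acc=98 h=7 v=98
Under OS (3×3), PE[1][1]:
  t=0 PE[1][1]: acc=0 h=0 v=0
  t=1 PE[1][1]: acc=0 h=0 v=0
  t=2 PE[1][1]: acc=42 h=6 v=7
  t=3 PE[1][1]: acc=105 h=7 v=9
  t=4 PE[1][1]: acc=105 h=0 v=0
Under RS (3×2), PE[1][1]:
  t=0 PE[1][1]: acc=0 h=0 v=0
  t=1 PE[1][1]: acc=0 h=0 v=0
  t=2 PE[1][1]: acc=75 h=75 v=3
  t=3 PE[1][1]: acc=105 h=105 v=9
  t=4 PE[1][1]: acc=66 h=66 v=6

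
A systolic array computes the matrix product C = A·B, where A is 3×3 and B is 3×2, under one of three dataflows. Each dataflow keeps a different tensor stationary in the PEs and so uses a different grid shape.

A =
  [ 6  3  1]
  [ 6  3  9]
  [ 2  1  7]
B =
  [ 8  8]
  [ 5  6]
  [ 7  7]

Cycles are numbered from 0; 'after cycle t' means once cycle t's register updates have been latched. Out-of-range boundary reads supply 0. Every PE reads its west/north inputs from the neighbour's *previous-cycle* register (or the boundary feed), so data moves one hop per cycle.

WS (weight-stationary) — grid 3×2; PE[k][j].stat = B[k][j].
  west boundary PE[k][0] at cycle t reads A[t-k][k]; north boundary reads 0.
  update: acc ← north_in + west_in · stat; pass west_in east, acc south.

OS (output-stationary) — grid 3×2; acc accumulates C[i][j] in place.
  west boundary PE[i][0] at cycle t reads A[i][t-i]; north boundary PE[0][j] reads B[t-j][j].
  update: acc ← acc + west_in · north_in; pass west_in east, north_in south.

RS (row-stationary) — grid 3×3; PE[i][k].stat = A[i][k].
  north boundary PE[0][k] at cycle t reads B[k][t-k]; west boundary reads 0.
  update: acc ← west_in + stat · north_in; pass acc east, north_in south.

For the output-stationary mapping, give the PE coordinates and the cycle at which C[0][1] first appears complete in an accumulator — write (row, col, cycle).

OS: C[0][1] accumulates in PE[0][1]:
  cycle 0: PE[0][1] → acc 0, east 0, south 0
  cycle 1: PE[0][1] → acc 48, east 6, south 8
  cycle 2: PE[0][1] → acc 66, east 3, south 6
  cycle 3: PE[0][1] → acc 73, east 1, south 7

(row, col, cycle) = (0, 1, 3)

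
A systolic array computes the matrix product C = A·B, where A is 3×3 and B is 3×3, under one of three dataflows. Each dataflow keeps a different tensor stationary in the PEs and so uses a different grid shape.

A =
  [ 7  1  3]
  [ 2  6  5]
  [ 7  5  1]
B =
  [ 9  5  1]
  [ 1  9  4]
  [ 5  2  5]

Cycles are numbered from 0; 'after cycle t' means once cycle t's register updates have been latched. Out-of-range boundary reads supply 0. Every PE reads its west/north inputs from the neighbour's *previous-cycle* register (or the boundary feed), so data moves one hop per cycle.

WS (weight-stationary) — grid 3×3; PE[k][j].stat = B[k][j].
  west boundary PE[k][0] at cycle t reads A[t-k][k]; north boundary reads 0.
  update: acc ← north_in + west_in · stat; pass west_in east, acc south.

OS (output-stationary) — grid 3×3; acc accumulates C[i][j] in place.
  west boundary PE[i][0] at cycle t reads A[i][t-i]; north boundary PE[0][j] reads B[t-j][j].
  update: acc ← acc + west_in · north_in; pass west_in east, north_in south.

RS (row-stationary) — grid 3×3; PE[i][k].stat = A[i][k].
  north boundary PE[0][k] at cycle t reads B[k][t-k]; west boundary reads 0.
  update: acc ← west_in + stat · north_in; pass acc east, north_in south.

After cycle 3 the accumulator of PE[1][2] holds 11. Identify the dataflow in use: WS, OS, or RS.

dataflow = WS

Under WS (3×3), PE[1][2]:
  @0  [1,2]  acc 0  |  →0  ↓0
  @1  [1,2]  acc 0  |  →0  ↓0
  @2  [1,2]  acc 0  |  →0  ↓0
  @3  [1,2]  acc 11  |  →1  ↓11
Under OS (3×3), PE[1][2]:
  @0  [1,2]  acc 0  |  →0  ↓0
  @1  [1,2]  acc 0  |  →0  ↓0
  @2  [1,2]  acc 0  |  →0  ↓0
  @3  [1,2]  acc 2  |  →2  ↓1
Under RS (3×3), PE[1][2]:
  @0  [1,2]  acc 0  |  →0  ↓0
  @1  [1,2]  acc 0  |  →0  ↓0
  @2  [1,2]  acc 0  |  →0  ↓0
  @3  [1,2]  acc 49  |  →49  ↓5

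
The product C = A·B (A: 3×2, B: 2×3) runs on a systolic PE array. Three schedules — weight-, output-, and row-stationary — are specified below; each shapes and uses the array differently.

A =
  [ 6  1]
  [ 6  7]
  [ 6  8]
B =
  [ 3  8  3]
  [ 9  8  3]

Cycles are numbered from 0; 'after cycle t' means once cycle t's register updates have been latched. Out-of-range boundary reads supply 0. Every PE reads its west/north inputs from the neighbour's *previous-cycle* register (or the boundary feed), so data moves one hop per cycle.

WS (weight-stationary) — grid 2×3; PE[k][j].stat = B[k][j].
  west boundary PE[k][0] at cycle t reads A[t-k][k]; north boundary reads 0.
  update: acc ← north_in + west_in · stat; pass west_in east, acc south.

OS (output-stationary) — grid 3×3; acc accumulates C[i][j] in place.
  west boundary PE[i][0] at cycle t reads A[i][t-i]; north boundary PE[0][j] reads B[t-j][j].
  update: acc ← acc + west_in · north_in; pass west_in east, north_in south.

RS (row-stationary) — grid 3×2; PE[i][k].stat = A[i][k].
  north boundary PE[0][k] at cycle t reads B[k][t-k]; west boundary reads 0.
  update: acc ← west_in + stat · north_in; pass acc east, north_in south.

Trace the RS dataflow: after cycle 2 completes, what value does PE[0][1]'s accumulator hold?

PE[0][1].acc = 56

Tracing RS — 3×2 array, target PE[0][1]:
  step 0 · PE0,0: acc=18; fwd→18 fwd↓3
  step 0 · PE0,1: acc=0; fwd→0 fwd↓0
  step 1 · PE0,0: acc=48; fwd→48 fwd↓8
  step 1 · PE0,1: acc=27; fwd→27 fwd↓9
  step 2 · PE0,0: acc=18; fwd→18 fwd↓3
  step 2 · PE0,1: acc=56; fwd→56 fwd↓8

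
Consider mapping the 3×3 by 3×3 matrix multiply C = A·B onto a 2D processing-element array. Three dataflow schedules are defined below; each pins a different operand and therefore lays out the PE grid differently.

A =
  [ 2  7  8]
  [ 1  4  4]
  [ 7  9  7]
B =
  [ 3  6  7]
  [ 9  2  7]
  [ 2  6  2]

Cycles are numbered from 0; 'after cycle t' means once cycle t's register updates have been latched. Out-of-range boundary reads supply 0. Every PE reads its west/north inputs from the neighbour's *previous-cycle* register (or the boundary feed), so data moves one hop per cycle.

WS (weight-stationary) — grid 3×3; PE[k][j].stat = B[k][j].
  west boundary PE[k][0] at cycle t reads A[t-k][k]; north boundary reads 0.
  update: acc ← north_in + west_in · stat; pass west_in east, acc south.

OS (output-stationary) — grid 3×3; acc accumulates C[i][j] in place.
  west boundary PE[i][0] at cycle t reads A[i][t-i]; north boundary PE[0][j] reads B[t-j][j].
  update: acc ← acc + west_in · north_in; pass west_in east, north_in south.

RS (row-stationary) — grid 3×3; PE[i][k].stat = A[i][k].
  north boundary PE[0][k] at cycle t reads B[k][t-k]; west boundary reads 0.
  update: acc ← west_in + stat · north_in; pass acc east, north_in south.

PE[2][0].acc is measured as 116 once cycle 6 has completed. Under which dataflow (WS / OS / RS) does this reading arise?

dataflow = OS

WS [3×3] PE[2][0] across cycles:
  step 0 · PE2,0: acc=0; fwd→0 fwd↓0
  step 1 · PE2,0: acc=0; fwd→0 fwd↓0
  step 2 · PE2,0: acc=85; fwd→8 fwd↓85
  step 3 · PE2,0: acc=47; fwd→4 fwd↓47
  step 4 · PE2,0: acc=116; fwd→7 fwd↓116
  step 5 · PE2,0: acc=0; fwd→0 fwd↓0
  step 6 · PE2,0: acc=0; fwd→0 fwd↓0
OS [3×3] PE[2][0] across cycles:
  step 0 · PE2,0: acc=0; fwd→0 fwd↓0
  step 1 · PE2,0: acc=0; fwd→0 fwd↓0
  step 2 · PE2,0: acc=21; fwd→7 fwd↓3
  step 3 · PE2,0: acc=102; fwd→9 fwd↓9
  step 4 · PE2,0: acc=116; fwd→7 fwd↓2
  step 5 · PE2,0: acc=116; fwd→0 fwd↓0
  step 6 · PE2,0: acc=116; fwd→0 fwd↓0
RS [3×3] PE[2][0] across cycles:
  step 0 · PE2,0: acc=0; fwd→0 fwd↓0
  step 1 · PE2,0: acc=0; fwd→0 fwd↓0
  step 2 · PE2,0: acc=21; fwd→21 fwd↓3
  step 3 · PE2,0: acc=42; fwd→42 fwd↓6
  step 4 · PE2,0: acc=49; fwd→49 fwd↓7
  step 5 · PE2,0: acc=0; fwd→0 fwd↓0
  step 6 · PE2,0: acc=0; fwd→0 fwd↓0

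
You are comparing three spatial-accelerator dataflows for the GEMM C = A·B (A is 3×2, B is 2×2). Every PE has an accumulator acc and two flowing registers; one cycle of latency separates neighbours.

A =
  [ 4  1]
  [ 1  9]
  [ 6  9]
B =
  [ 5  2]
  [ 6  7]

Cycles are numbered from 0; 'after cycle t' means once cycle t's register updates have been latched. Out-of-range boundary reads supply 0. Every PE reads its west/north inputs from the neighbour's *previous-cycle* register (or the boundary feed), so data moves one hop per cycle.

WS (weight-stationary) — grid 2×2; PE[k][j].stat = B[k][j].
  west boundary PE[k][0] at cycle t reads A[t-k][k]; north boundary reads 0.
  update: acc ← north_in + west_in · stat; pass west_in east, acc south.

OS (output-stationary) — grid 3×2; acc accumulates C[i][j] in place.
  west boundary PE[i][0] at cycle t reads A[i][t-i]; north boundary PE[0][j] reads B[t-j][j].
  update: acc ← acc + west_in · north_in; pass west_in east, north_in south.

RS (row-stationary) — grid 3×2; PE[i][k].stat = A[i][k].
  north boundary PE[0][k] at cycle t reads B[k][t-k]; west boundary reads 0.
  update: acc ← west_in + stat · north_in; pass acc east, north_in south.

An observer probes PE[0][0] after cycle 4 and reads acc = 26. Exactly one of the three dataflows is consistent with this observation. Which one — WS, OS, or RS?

WS [2×2] PE[0][0] across cycles:
  cycle 0: PE[0][0] → acc 20, east 4, south 20
  cycle 1: PE[0][0] → acc 5, east 1, south 5
  cycle 2: PE[0][0] → acc 30, east 6, south 30
  cycle 3: PE[0][0] → acc 0, east 0, south 0
  cycle 4: PE[0][0] → acc 0, east 0, south 0
OS [3×2] PE[0][0] across cycles:
  cycle 0: PE[0][0] → acc 20, east 4, south 5
  cycle 1: PE[0][0] → acc 26, east 1, south 6
  cycle 2: PE[0][0] → acc 26, east 0, south 0
  cycle 3: PE[0][0] → acc 26, east 0, south 0
  cycle 4: PE[0][0] → acc 26, east 0, south 0
RS [3×2] PE[0][0] across cycles:
  cycle 0: PE[0][0] → acc 20, east 20, south 5
  cycle 1: PE[0][0] → acc 8, east 8, south 2
  cycle 2: PE[0][0] → acc 0, east 0, south 0
  cycle 3: PE[0][0] → acc 0, east 0, south 0
  cycle 4: PE[0][0] → acc 0, east 0, south 0

dataflow = OS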